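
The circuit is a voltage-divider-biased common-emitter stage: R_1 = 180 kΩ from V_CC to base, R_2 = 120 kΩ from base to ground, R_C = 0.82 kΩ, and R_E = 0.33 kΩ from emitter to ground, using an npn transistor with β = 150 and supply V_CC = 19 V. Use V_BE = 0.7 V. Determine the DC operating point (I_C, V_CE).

Thevenize the base divider: V_Th = V_CC·R_2/(R_1+R_2) = 19×120/300 = 7.6 V, R_Th = R_1‖R_2 = 72 kΩ.
Base-emitter loop: V_Th = I_B·R_Th + V_BE + (β+1)I_B·R_E, so I_B = (7.6 − 0.7) / (72 + 151×0.33) = 0.0566 mA.
I_C = β·I_B = 150×0.0566 = 8.5 mA, and I_E = (β+1)I_B = 8.55 mA.
V_CE = V_CC − I_C·R_C − I_E·R_E = 19 − 8.5×0.82 − 8.55×0.33 = 9.21 V.
V_CE = 9.21 V > 0.2 V confirms active-region operation.

I_C ≈ 8.5 mA, V_CE ≈ 9.2 V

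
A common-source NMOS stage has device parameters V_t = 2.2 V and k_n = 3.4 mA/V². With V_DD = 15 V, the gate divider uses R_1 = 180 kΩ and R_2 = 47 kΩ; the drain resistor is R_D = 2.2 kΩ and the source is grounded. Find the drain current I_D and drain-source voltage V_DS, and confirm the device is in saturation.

V_G = V_DD·R_2/(R_1+R_2) = 15×47/227 = 3.11 V. With the source grounded, V_GS = V_G = 3.11 V.
Assume saturation: I_D = (k_n/2)(V_GS − V_t)² = (3.4/2)×(3.11 − 2.2)² = 1.7×0.906² = 1.39 mA.
V_DS = V_DD − I_D·R_D = 15 − 1.39×2.2 = 11.9 V.
Saturation requires V_DS ≥ V_GS − V_t = 0.906 V; 11.9 ≥ 0.906 ✓.

I_D ≈ 1.4 mA, V_DS ≈ 12 V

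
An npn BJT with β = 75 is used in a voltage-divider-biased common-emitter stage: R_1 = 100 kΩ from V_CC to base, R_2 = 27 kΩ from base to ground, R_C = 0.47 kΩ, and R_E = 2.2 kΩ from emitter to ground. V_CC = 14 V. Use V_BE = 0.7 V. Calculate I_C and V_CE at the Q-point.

I_C ≈ 0.91 mA, V_CE ≈ 12 V

Thevenize the base divider: V_Th = V_CC·R_2/(R_1+R_2) = 14×27/127 = 2.98 V, R_Th = R_1‖R_2 = 21.3 kΩ.
Base-emitter loop: V_Th = I_B·R_Th + V_BE + (β+1)I_B·R_E, so I_B = (2.98 − 0.7) / (21.3 + 76×2.2) = 0.0121 mA.
I_C = β·I_B = 75×0.0121 = 0.906 mA, and I_E = (β+1)I_B = 0.918 mA.
V_CE = V_CC − I_C·R_C − I_E·R_E = 14 − 0.906×0.47 − 0.918×2.2 = 11.6 V.
V_CE = 11.6 V > 0.2 V confirms active-region operation.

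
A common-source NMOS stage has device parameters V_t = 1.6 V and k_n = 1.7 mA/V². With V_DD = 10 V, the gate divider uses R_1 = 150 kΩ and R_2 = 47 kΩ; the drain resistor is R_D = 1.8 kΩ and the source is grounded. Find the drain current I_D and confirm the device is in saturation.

I_D ≈ 0.52 mA

V_G = V_DD·R_2/(R_1+R_2) = 10×47/197 = 2.39 V. With the source grounded, V_GS = V_G = 2.39 V.
Assume saturation: I_D = (k_n/2)(V_GS − V_t)² = (1.7/2)×(2.39 − 1.6)² = 0.85×0.786² = 0.525 mA.
V_DS = V_DD − I_D·R_D = 10 − 0.525×1.8 = 9.06 V.
Saturation requires V_DS ≥ V_GS − V_t = 0.786 V; 9.06 ≥ 0.786 ✓.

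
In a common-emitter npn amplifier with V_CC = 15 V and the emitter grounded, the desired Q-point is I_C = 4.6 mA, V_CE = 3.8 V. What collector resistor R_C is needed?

Collector loop: V_CC = I_C·R_C + V_CE.
R_C = (V_CC − V_CE)/I_C = (15 − 3.8)/4.6 = 2.43 kΩ.

R_C ≈ 2.4 kΩ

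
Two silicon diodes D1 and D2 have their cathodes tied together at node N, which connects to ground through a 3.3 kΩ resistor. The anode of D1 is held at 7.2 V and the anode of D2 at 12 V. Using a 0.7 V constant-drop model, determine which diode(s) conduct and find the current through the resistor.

Assume both conduct. Then node N would need to be at both 7.2−0.7 = 6.5 V and 12−0.7 = 11.3 V, which is impossible.
Assume only D2 conducts: V_N = 12 − 0.7 = 11.3 V, so I_R = 11.3/3.3 = 3.42 mA.
Check D1: its anode-to-cathode voltage is 7.2 − 11.3 = -4.1 V < 0.7 V, so it is off. The assumption is consistent.

Only D2 conducts; I_R ≈ 3.4 mA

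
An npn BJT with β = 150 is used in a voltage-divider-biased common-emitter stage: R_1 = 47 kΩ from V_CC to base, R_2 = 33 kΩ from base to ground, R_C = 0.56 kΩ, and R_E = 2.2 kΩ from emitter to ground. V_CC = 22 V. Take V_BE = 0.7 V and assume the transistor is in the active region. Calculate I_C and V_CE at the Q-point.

I_C ≈ 3.6 mA, V_CE ≈ 12 V

Thevenize the base divider: V_Th = V_CC·R_2/(R_1+R_2) = 22×33/80 = 9.07 V, R_Th = R_1‖R_2 = 19.4 kΩ.
Base-emitter loop: V_Th = I_B·R_Th + V_BE + (β+1)I_B·R_E, so I_B = (9.07 − 0.7) / (19.4 + 151×2.2) = 0.0238 mA.
I_C = β·I_B = 150×0.0238 = 3.57 mA, and I_E = (β+1)I_B = 3.6 mA.
V_CE = V_CC − I_C·R_C − I_E·R_E = 22 − 3.57×0.56 − 3.6×2.2 = 12.1 V.
V_CE = 12.1 V > 0.2 V confirms active-region operation.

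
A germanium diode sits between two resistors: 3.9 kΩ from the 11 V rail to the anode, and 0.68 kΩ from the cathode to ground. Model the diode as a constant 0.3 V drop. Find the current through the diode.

The two resistors are in series with the diode, so KVL gives 11 = I·3.9 + 0.3 + I·0.68.
I = (11 − 0.3) / (3.9 + 0.68) kΩ = 10.7 / 4.58 = 2.34 mA.

I ≈ 2.3 mA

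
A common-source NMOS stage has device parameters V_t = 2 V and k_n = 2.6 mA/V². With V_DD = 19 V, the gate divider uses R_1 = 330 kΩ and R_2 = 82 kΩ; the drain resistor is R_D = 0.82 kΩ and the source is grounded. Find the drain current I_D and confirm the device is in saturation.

I_D ≈ 4.1 mA

V_G = V_DD·R_2/(R_1+R_2) = 19×82/412 = 3.78 V. With the source grounded, V_GS = V_G = 3.78 V.
Assume saturation: I_D = (k_n/2)(V_GS − V_t)² = (2.6/2)×(3.78 − 2)² = 1.3×1.78² = 4.13 mA.
V_DS = V_DD − I_D·R_D = 19 − 4.13×0.82 = 15.6 V.
Saturation requires V_DS ≥ V_GS − V_t = 1.78 V; 15.6 ≥ 1.78 ✓.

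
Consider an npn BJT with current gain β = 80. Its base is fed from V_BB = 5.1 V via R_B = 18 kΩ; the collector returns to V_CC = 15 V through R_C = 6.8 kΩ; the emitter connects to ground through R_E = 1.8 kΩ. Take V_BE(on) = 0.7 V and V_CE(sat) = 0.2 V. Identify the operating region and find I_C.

saturation; I_C ≈ 1.7 mA

Assume active: I_B = (5.1 − 0.7)/(18 + 81×1.8) = 0.0269 mA, I_C = β·I_B = 2.15 mA.
Then V_CE = 15 − 2.15×6.8 − 2.18×1.8 = -3.53 V < 0.2 V — the active assumption fails.
Re-solve with V_CE = 0.2 V. KCL at the emitter: V_E/R_E = (V_BB−0.7−V_E)/R_B + (V_CC−0.2−V_E)/R_C, giving V_E = 3.19 V.
I_C = (V_CC − 0.2 − V_E)/R_C = (14.8 − 3.19)/6.8 = 1.71 mA.
Check: I_B = (4.4 − 3.19)/18 = 0.067 mA, and β·I_B = 5.36 mA > I_C, confirming saturation.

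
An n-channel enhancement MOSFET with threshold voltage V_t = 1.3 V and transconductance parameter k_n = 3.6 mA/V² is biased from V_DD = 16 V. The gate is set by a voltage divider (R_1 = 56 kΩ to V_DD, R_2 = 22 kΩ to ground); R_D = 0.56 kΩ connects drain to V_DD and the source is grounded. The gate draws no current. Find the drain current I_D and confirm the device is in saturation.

V_G = V_DD·R_2/(R_1+R_2) = 16×22/78 = 4.51 V. With the source grounded, V_GS = V_G = 4.51 V.
Assume saturation: I_D = (k_n/2)(V_GS − V_t)² = (3.6/2)×(4.51 − 1.3)² = 1.8×3.21² = 18.6 mA.
V_DS = V_DD − I_D·R_D = 16 − 18.6×0.56 = 5.6 V.
Saturation requires V_DS ≥ V_GS − V_t = 3.21 V; 5.6 ≥ 3.21 ✓.

I_D ≈ 19 mA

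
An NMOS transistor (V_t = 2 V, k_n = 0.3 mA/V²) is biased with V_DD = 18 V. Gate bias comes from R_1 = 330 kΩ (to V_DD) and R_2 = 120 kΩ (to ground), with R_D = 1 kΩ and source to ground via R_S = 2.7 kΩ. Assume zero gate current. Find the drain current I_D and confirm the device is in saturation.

I_D ≈ 0.42 mA

V_G = V_DD·R_2/(R_1+R_2) = 18×120/450 = 4.8 V.
Assume saturation: I_D = (k_n/2)(V_GS − V_t)² with V_GS = V_G − I_D·R_S = 4.8 − 2.7·I_D.
Substituting gives 1.09·I_D² − 3.27·I_D + 1.18 = 0, with roots I_D = 0.418 or 2.57 mA.
The root I_D = 2.57 mA gives V_GS = -2.14 V ≤ V_t, so take I_D = 0.418 mA.
Then V_GS = 3.67 V and V_DS = V_DD − I_D(R_D+R_S) = 18 − 0.418×3.7 = 16.5 V.
Saturation requires V_DS ≥ V_GS − V_t = 1.67 V; 16.5 ≥ 1.67 ✓.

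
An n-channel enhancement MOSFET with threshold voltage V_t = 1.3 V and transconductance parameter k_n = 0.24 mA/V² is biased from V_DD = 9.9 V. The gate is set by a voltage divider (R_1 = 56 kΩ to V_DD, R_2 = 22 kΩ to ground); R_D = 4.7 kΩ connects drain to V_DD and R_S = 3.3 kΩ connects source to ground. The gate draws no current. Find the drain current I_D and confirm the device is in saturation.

V_G = V_DD·R_2/(R_1+R_2) = 9.9×22/78 = 2.79 V.
Assume saturation: I_D = (k_n/2)(V_GS − V_t)² with V_GS = V_G − I_D·R_S = 2.79 − 3.3·I_D.
Substituting gives 1.31·I_D² − 2.18·I_D + 0.267 = 0, with roots I_D = 0.133 or 1.54 mA.
The root I_D = 1.54 mA gives V_GS = -2.28 V ≤ V_t, so take I_D = 0.133 mA.
Then V_GS = 2.35 V and V_DS = V_DD − I_D(R_D+R_S) = 9.9 − 0.133×8 = 8.84 V.
Saturation requires V_DS ≥ V_GS − V_t = 1.05 V; 8.84 ≥ 1.05 ✓.

I_D ≈ 0.13 mA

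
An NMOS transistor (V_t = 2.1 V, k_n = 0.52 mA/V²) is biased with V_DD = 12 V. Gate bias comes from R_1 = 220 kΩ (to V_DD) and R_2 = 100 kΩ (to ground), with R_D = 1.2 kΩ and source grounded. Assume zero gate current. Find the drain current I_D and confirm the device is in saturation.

V_G = V_DD·R_2/(R_1+R_2) = 12×100/320 = 3.75 V. With the source grounded, V_GS = V_G = 3.75 V.
Assume saturation: I_D = (k_n/2)(V_GS − V_t)² = (0.52/2)×(3.75 − 2.1)² = 0.26×1.65² = 0.708 mA.
V_DS = V_DD − I_D·R_D = 12 − 0.708×1.2 = 11.2 V.
Saturation requires V_DS ≥ V_GS − V_t = 1.65 V; 11.2 ≥ 1.65 ✓.

I_D ≈ 0.71 mA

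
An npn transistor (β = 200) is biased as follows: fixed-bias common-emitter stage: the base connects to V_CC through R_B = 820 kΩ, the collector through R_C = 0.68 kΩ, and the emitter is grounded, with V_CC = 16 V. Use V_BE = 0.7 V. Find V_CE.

V_CE ≈ 13 V

Base loop: V_CC = I_B·R_B + V_BE, so I_B = (16 − 0.7)/820 kΩ = 0.0187 mA.
In the active region I_C = β·I_B = 200 × 0.0187 = 3.73 mA.
Collector loop: V_CE = V_CC − I_C·R_C = 16 − 3.73×0.68 = 13.5 V.
Since V_CE = 13.5 V > V_CE(sat) ≈ 0.2 V, the transistor is in the active region as assumed.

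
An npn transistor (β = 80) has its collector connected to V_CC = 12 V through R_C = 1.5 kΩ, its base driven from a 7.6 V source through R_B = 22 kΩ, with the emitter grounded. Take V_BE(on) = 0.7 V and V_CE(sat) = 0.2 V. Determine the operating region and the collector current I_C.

Assume active: I_B = (7.6 − 0.7)/22 = 0.314 mA, giving I_C = β·I_B = 25.1 mA.
But then V_CE = 12 − 25.1×1.5 = -25.6 V < V_CE(sat) = 0.2 V — impossible in the active region.
So the transistor is saturated. With V_CE = 0.2 V, I_C = (V_CC − 0.2)/R_C = 11.8/1.5 = 7.87 mA.
Check: β·I_B = 25.1 mA > I_C = 7.87 mA, confirming saturation.

saturation; I_C ≈ 7.9 mA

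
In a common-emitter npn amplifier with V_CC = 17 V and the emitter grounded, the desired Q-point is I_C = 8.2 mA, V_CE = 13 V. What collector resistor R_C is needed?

Collector loop: V_CC = I_C·R_C + V_CE.
R_C = (V_CC − V_CE)/I_C = (17 − 13)/8.2 = 0.488 kΩ.

R_C ≈ 0.49 kΩ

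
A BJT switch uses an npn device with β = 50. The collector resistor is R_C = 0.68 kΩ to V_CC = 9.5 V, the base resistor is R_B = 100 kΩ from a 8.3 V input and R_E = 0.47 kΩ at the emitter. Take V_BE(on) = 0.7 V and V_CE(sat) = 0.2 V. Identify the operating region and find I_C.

Assume active. Base-emitter loop: I_B = (V_BB − V_BE)/(R_B + (β+1)R_E) = (8.3 − 0.7)/(100 + 51×0.47) = 0.0613 mA.
I_C = β·I_B = 50×0.0613 = 3.07 mA.
V_CE = V_CC − I_C·R_C − I_E·R_E = 9.5 − 3.07×0.68 − 3.13×0.47 = 5.95 V > V_CE(sat), so the active-region assumption holds.

active; I_C ≈ 3.1 mA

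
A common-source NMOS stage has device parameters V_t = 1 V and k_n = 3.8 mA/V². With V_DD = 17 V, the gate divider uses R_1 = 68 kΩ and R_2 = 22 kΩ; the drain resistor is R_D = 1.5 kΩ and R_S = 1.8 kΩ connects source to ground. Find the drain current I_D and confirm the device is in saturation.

I_D ≈ 1.3 mA

V_G = V_DD·R_2/(R_1+R_2) = 17×22/90 = 4.16 V.
Assume saturation: I_D = (k_n/2)(V_GS − V_t)² with V_GS = V_G − I_D·R_S = 4.16 − 1.8·I_D.
Substituting gives 6.16·I_D² − 22.6·I_D + 18.9 = 0, with roots I_D = 1.29 or 2.37 mA.
The root I_D = 2.37 mA gives V_GS = -0.118 V ≤ V_t, so take I_D = 1.29 mA.
Then V_GS = 1.83 V and V_DS = V_DD − I_D(R_D+R_S) = 17 − 1.29×3.3 = 12.7 V.
Saturation requires V_DS ≥ V_GS − V_t = 0.825 V; 12.7 ≥ 0.825 ✓.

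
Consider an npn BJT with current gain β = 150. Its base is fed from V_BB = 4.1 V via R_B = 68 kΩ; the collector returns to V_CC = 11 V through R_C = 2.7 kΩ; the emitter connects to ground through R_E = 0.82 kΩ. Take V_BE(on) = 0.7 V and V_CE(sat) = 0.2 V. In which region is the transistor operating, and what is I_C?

active; I_C ≈ 2.7 mA

Assume active. Base-emitter loop: I_B = (V_BB − V_BE)/(R_B + (β+1)R_E) = (4.1 − 0.7)/(68 + 151×0.82) = 0.0177 mA.
I_C = β·I_B = 150×0.0177 = 2.66 mA.
V_CE = V_CC − I_C·R_C − I_E·R_E = 11 − 2.66×2.7 − 2.68×0.82 = 1.63 V > V_CE(sat), so the active-region assumption holds.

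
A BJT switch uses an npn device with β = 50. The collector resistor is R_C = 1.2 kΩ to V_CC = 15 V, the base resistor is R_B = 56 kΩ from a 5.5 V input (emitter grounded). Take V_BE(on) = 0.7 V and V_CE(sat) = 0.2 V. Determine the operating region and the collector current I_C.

active; I_C ≈ 4.3 mA

Assume active. Base-emitter loop: I_B = (V_BB − V_BE)/R_B = (5.5 − 0.7)/56 = 0.0857 mA.
I_C = β·I_B = 50×0.0857 = 4.29 mA.
V_CE = V_CC − I_C·R_C = 15 − 4.29×1.2 = 9.86 V > V_CE(sat), so the active-region assumption holds.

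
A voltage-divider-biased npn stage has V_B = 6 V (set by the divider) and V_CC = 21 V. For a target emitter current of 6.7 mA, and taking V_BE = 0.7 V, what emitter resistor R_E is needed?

R_E ≈ 0.79 kΩ

V_E = V_B − V_BE = 6 − 0.7 = 5.3 V.
R_E = V_E / I_E = 5.3 / 6.7 = 0.791 kΩ.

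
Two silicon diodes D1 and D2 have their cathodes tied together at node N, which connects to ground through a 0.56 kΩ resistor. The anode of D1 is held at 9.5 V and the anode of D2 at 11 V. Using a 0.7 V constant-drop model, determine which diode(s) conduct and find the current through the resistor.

Assume both conduct. Then node N would need to be at both 9.5−0.7 = 8.8 V and 11−0.7 = 10.3 V, which is impossible.
Assume only D2 conducts: V_N = 11 − 0.7 = 10.3 V, so I_R = 10.3/0.56 = 18.4 mA.
Check D1: its anode-to-cathode voltage is 9.5 − 10.3 = -0.8 V < 0.7 V, so it is off. The assumption is consistent.

Only D2 conducts; I_R ≈ 18 mA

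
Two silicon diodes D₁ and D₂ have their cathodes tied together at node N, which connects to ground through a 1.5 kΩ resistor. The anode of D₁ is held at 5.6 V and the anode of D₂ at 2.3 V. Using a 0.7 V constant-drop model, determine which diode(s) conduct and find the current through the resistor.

Only D₁ conducts; I_R ≈ 3.3 mA

Assume both conduct. Then node N would need to be at both 5.6−0.7 = 4.9 V and 2.3−0.7 = 1.6 V, which is impossible.
Assume only D₁ conducts: V_N = 5.6 − 0.7 = 4.9 V, so I_R = 4.9/1.5 = 3.27 mA.
Check D₂: its anode-to-cathode voltage is 2.3 − 4.9 = -2.6 V < 0.7 V, so it is off. The assumption is consistent.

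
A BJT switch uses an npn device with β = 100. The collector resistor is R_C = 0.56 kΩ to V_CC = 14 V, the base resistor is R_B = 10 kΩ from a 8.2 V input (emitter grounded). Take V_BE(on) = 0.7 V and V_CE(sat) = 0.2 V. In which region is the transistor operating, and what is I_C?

saturation; I_C ≈ 25 mA

Assume active: I_B = (8.2 − 0.7)/10 = 0.75 mA, giving I_C = β·I_B = 75 mA.
But then V_CE = 14 − 75×0.56 = -28 V < V_CE(sat) = 0.2 V — impossible in the active region.
So the transistor is saturated. With V_CE = 0.2 V, I_C = (V_CC − 0.2)/R_C = 13.8/0.56 = 24.6 mA.
Check: β·I_B = 75 mA > I_C = 24.6 mA, confirming saturation.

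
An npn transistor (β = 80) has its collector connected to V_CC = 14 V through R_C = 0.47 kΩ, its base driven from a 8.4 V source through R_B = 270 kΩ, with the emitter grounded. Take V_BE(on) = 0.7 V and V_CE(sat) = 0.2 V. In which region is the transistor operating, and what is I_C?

active; I_C ≈ 2.3 mA

Assume active. Base-emitter loop: I_B = (V_BB − V_BE)/R_B = (8.4 − 0.7)/270 = 0.0285 mA.
I_C = β·I_B = 80×0.0285 = 2.28 mA.
V_CE = V_CC − I_C·R_C = 14 − 2.28×0.47 = 12.9 V > V_CE(sat), so the active-region assumption holds.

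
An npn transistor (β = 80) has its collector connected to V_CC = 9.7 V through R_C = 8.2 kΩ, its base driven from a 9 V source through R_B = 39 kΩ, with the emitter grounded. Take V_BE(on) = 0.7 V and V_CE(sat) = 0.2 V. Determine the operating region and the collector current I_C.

saturation; I_C ≈ 1.2 mA

Assume active: I_B = (9 − 0.7)/39 = 0.213 mA, giving I_C = β·I_B = 17 mA.
But then V_CE = 9.7 − 17×8.2 = -130 V < V_CE(sat) = 0.2 V — impossible in the active region.
So the transistor is saturated. With V_CE = 0.2 V, I_C = (V_CC − 0.2)/R_C = 9.5/8.2 = 1.16 mA.
Check: β·I_B = 17 mA > I_C = 1.16 mA, confirming saturation.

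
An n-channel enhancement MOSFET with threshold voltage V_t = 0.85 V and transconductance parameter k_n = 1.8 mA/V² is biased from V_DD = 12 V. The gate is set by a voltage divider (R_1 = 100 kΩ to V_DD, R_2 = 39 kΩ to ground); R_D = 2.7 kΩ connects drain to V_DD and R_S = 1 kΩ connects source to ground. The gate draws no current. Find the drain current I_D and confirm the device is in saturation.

I_D ≈ 1.3 mA

V_G = V_DD·R_2/(R_1+R_2) = 12×39/139 = 3.37 V.
Assume saturation: I_D = (k_n/2)(V_GS − V_t)² with V_GS = V_G − I_D·R_S = 3.37 − 1·I_D.
Substituting gives 0.9·I_D² − 5.53·I_D + 5.7 = 0, with roots I_D = 1.31 or 4.83 mA.
The root I_D = 4.83 mA gives V_GS = -1.47 V ≤ V_t, so take I_D = 1.31 mA.
Then V_GS = 2.06 V and V_DS = V_DD − I_D(R_D+R_S) = 12 − 1.31×3.7 = 7.15 V.
Saturation requires V_DS ≥ V_GS − V_t = 1.21 V; 7.15 ≥ 1.21 ✓.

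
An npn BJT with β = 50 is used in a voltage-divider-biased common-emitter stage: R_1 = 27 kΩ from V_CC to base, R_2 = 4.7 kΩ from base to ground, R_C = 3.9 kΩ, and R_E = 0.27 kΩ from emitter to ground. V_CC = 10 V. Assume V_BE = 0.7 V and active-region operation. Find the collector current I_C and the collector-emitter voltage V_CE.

Thevenize the base divider: V_Th = V_CC·R_2/(R_1+R_2) = 10×4.7/31.7 = 1.48 V, R_Th = R_1‖R_2 = 4 kΩ.
Base-emitter loop: V_Th = I_B·R_Th + V_BE + (β+1)I_B·R_E, so I_B = (1.48 − 0.7) / (4 + 51×0.27) = 0.044 mA.
I_C = β·I_B = 50×0.044 = 2.2 mA, and I_E = (β+1)I_B = 2.25 mA.
V_CE = V_CC − I_C·R_C − I_E·R_E = 10 − 2.2×3.9 − 2.25×0.27 = 0.807 V.
V_CE = 0.807 V > 0.2 V confirms active-region operation.

I_C ≈ 2.2 mA, V_CE ≈ 0.81 V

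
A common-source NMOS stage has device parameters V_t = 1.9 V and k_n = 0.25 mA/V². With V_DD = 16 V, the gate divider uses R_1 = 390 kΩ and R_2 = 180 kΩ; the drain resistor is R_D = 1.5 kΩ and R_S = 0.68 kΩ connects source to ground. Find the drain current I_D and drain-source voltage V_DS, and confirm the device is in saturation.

V_G = V_DD·R_2/(R_1+R_2) = 16×180/570 = 5.05 V.
Assume saturation: I_D = (k_n/2)(V_GS − V_t)² with V_GS = V_G − I_D·R_S = 5.05 − 0.68·I_D.
Substituting gives 0.0578·I_D² − 1.54·I_D + 1.24 = 0, with roots I_D = 0.835 or 25.7 mA.
The root I_D = 25.7 mA gives V_GS = -12.4 V ≤ V_t, so take I_D = 0.835 mA.
Then V_GS = 4.48 V and V_DS = V_DD − I_D(R_D+R_S) = 16 − 0.835×2.18 = 14.2 V.
Saturation requires V_DS ≥ V_GS − V_t = 2.58 V; 14.2 ≥ 2.58 ✓.

I_D ≈ 0.84 mA, V_DS ≈ 14 V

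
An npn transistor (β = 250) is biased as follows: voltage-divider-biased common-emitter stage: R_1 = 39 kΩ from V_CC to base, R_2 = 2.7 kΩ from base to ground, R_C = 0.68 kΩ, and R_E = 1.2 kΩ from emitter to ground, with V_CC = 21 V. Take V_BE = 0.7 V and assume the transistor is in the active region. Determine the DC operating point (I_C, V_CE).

I_C ≈ 0.54 mA, V_CE ≈ 20 V

Thevenize the base divider: V_Th = V_CC·R_2/(R_1+R_2) = 21×2.7/41.7 = 1.36 V, R_Th = R_1‖R_2 = 2.53 kΩ.
Base-emitter loop: V_Th = I_B·R_Th + V_BE + (β+1)I_B·R_E, so I_B = (1.36 − 0.7) / (2.53 + 251×1.2) = 0.00217 mA.
I_C = β·I_B = 250×0.00217 = 0.543 mA, and I_E = (β+1)I_B = 0.545 mA.
V_CE = V_CC − I_C·R_C − I_E·R_E = 21 − 0.543×0.68 − 0.545×1.2 = 20 V.
V_CE = 20 V > 0.2 V confirms active-region operation.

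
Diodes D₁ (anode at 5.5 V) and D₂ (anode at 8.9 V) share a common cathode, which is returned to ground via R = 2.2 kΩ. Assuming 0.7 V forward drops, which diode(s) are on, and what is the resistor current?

Only D₂ conducts; I_R ≈ 3.7 mA

Assume both conduct. Then node N would need to be at both 5.5−0.7 = 4.8 V and 8.9−0.7 = 8.2 V, which is impossible.
Assume only D₂ conducts: V_N = 8.9 − 0.7 = 8.2 V, so I_R = 8.2/2.2 = 3.73 mA.
Check D₁: its anode-to-cathode voltage is 5.5 − 8.2 = -2.7 V < 0.7 V, so it is off. The assumption is consistent.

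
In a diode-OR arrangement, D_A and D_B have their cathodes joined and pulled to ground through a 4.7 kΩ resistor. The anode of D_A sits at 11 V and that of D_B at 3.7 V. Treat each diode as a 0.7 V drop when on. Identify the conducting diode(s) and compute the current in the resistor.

Only D_A conducts; I_R ≈ 2.2 mA

Assume both conduct. Then node N would need to be at both 11−0.7 = 10.3 V and 3.7−0.7 = 3 V, which is impossible.
Assume only D_A conducts: V_N = 11 − 0.7 = 10.3 V, so I_R = 10.3/4.7 = 2.19 mA.
Check D_B: its anode-to-cathode voltage is 3.7 − 10.3 = -6.6 V < 0.7 V, so it is off. The assumption is consistent.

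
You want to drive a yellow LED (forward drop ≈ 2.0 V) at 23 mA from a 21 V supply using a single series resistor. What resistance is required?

R ≈ 0.83 kΩ

The resistor drops V_S − V_D = 21 − 2.0 = 19 V at 23 mA.
R = 19 V / 23 mA = 0.826 kΩ.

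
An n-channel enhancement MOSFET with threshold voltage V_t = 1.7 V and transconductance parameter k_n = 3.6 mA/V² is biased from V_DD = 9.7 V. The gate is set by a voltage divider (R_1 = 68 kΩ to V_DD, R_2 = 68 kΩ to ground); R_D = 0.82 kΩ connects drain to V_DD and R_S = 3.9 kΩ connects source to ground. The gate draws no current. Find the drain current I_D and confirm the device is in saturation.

V_G = V_DD·R_2/(R_1+R_2) = 9.7×68/136 = 4.85 V.
Assume saturation: I_D = (k_n/2)(V_GS − V_t)² with V_GS = V_G − I_D·R_S = 4.85 − 3.9·I_D.
Substituting gives 27.4·I_D² − 45.2·I_D + 17.9 = 0, with roots I_D = 0.653 or 0.999 mA.
The root I_D = 0.999 mA gives V_GS = 0.955 V ≤ V_t, so take I_D = 0.653 mA.
Then V_GS = 2.3 V and V_DS = V_DD − I_D(R_D+R_S) = 9.7 − 0.653×4.72 = 6.62 V.
Saturation requires V_DS ≥ V_GS − V_t = 0.602 V; 6.62 ≥ 0.602 ✓.

I_D ≈ 0.65 mA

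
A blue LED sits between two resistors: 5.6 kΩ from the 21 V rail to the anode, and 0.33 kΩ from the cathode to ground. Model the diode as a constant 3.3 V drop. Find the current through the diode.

The two resistors are in series with the diode, so KVL gives 21 = I·5.6 + 3.3 + I·0.33.
I = (21 − 3.3) / (5.6 + 0.33) kΩ = 17.7 / 5.93 = 2.98 mA.

I ≈ 3 mA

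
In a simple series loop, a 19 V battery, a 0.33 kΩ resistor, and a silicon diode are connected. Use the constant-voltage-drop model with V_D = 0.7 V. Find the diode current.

KVL around the loop: 19 = V_D + I·R = 0.7 + I × 0.33 kΩ.
So I = (19 − 0.7) / 0.33 kΩ = 18.3 / 0.33 = 55.5 mA.

I ≈ 55 mA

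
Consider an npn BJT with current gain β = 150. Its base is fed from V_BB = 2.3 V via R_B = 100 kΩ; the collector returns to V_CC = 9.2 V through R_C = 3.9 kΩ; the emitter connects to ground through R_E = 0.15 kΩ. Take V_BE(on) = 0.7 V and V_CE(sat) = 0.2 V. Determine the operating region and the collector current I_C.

Assume active. Base-emitter loop: I_B = (V_BB − V_BE)/(R_B + (β+1)R_E) = (2.3 − 0.7)/(100 + 151×0.15) = 0.013 mA.
I_C = β·I_B = 150×0.013 = 1.96 mA.
V_CE = V_CC − I_C·R_C − I_E·R_E = 9.2 − 1.96×3.9 − 1.97×0.15 = 1.27 V > V_CE(sat), so the active-region assumption holds.

active; I_C ≈ 2 mA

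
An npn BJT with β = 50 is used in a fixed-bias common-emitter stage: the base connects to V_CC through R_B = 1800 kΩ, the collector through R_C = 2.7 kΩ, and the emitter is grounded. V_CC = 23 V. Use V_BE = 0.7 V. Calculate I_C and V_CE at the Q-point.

I_C ≈ 0.62 mA, V_CE ≈ 21 V

Base loop: V_CC = I_B·R_B + V_BE, so I_B = (23 − 0.7)/1800 kΩ = 0.0124 mA.
In the active region I_C = β·I_B = 50 × 0.0124 = 0.619 mA.
Collector loop: V_CE = V_CC − I_C·R_C = 23 − 0.619×2.7 = 21.3 V.
Since V_CE = 21.3 V > V_CE(sat) ≈ 0.2 V, the transistor is in the active region as assumed.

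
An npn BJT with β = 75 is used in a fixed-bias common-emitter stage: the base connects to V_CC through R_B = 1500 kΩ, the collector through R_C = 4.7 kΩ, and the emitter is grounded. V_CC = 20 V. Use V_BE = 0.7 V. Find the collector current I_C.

Base loop: V_CC = I_B·R_B + V_BE, so I_B = (20 − 0.7)/1500 kΩ = 0.0129 mA.
In the active region I_C = β·I_B = 75 × 0.0129 = 0.965 mA.
Collector loop: V_CE = V_CC − I_C·R_C = 20 − 0.965×4.7 = 15.5 V.
Since V_CE = 15.5 V > V_CE(sat) ≈ 0.2 V, the transistor is in the active region as assumed.

I_C ≈ 0.96 mA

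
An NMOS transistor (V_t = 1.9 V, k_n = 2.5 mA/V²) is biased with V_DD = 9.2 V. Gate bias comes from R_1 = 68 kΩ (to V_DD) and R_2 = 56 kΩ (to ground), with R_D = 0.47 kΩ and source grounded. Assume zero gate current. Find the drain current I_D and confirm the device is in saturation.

I_D ≈ 6.4 mA

V_G = V_DD·R_2/(R_1+R_2) = 9.2×56/124 = 4.15 V. With the source grounded, V_GS = V_G = 4.15 V.
Assume saturation: I_D = (k_n/2)(V_GS − V_t)² = (2.5/2)×(4.15 − 1.9)² = 1.25×2.25² = 6.36 mA.
V_DS = V_DD − I_D·R_D = 9.2 − 6.36×0.47 = 6.21 V.
Saturation requires V_DS ≥ V_GS − V_t = 2.25 V; 6.21 ≥ 2.25 ✓.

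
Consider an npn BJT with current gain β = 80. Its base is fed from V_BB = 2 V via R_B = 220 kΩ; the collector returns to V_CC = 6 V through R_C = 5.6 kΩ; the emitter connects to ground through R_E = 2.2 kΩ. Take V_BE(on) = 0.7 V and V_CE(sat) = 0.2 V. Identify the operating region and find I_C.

Assume active. Base-emitter loop: I_B = (V_BB − V_BE)/(R_B + (β+1)R_E) = (2 − 0.7)/(220 + 81×2.2) = 0.00326 mA.
I_C = β·I_B = 80×0.00326 = 0.261 mA.
V_CE = V_CC − I_C·R_C − I_E·R_E = 6 − 0.261×5.6 − 0.264×2.2 = 3.96 V > V_CE(sat), so the active-region assumption holds.

active; I_C ≈ 0.26 mA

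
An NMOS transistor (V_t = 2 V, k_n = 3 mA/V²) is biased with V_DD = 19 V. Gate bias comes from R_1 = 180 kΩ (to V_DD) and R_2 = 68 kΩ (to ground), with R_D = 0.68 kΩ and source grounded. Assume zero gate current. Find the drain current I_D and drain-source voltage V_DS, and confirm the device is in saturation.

I_D ≈ 15 mA, V_DS ≈ 8.5 V

V_G = V_DD·R_2/(R_1+R_2) = 19×68/248 = 5.21 V. With the source grounded, V_GS = V_G = 5.21 V.
Assume saturation: I_D = (k_n/2)(V_GS − V_t)² = (3/2)×(5.21 − 2)² = 1.5×3.21² = 15.5 mA.
V_DS = V_DD − I_D·R_D = 19 − 15.5×0.68 = 8.49 V.
Saturation requires V_DS ≥ V_GS − V_t = 3.21 V; 8.49 ≥ 3.21 ✓.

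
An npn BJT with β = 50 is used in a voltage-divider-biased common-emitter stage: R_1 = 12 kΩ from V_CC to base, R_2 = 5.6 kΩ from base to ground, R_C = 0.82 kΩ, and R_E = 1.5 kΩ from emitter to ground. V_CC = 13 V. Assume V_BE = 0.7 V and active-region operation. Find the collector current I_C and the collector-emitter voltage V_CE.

Thevenize the base divider: V_Th = V_CC·R_2/(R_1+R_2) = 13×5.6/17.6 = 4.14 V, R_Th = R_1‖R_2 = 3.82 kΩ.
Base-emitter loop: V_Th = I_B·R_Th + V_BE + (β+1)I_B·R_E, so I_B = (4.14 − 0.7) / (3.82 + 51×1.5) = 0.0428 mA.
I_C = β·I_B = 50×0.0428 = 2.14 mA, and I_E = (β+1)I_B = 2.18 mA.
V_CE = V_CC − I_C·R_C − I_E·R_E = 13 − 2.14×0.82 − 2.18×1.5 = 7.97 V.
V_CE = 7.97 V > 0.2 V confirms active-region operation.

I_C ≈ 2.1 mA, V_CE ≈ 8 V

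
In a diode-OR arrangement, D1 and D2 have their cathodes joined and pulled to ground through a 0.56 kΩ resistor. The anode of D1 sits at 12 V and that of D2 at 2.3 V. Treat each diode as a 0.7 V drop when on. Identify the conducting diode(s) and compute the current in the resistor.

Assume both conduct. Then node N would need to be at both 12−0.7 = 11.3 V and 2.3−0.7 = 1.6 V, which is impossible.
Assume only D1 conducts: V_N = 12 − 0.7 = 11.3 V, so I_R = 11.3/0.56 = 20.2 mA.
Check D2: its anode-to-cathode voltage is 2.3 − 11.3 = -9 V < 0.7 V, so it is off. The assumption is consistent.

Only D1 conducts; I_R ≈ 20 mA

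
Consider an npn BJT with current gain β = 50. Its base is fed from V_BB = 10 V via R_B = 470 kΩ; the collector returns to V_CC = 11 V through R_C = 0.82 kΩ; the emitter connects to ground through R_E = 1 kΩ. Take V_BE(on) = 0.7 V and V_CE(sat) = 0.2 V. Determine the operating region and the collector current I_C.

Assume active. Base-emitter loop: I_B = (V_BB − V_BE)/(R_B + (β+1)R_E) = (10 − 0.7)/(470 + 51×1) = 0.0179 mA.
I_C = β·I_B = 50×0.0179 = 0.893 mA.
V_CE = V_CC − I_C·R_C − I_E·R_E = 11 − 0.893×0.82 − 0.91×1 = 9.36 V > V_CE(sat), so the active-region assumption holds.

active; I_C ≈ 0.89 mA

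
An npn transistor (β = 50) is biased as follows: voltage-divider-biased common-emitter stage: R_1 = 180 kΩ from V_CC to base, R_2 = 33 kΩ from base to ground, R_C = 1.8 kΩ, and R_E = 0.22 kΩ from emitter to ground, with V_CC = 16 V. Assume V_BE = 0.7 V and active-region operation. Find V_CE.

V_CE ≈ 11 V

Thevenize the base divider: V_Th = V_CC·R_2/(R_1+R_2) = 16×33/213 = 2.48 V, R_Th = R_1‖R_2 = 27.9 kΩ.
Base-emitter loop: V_Th = I_B·R_Th + V_BE + (β+1)I_B·R_E, so I_B = (2.48 − 0.7) / (27.9 + 51×0.22) = 0.0455 mA.
I_C = β·I_B = 50×0.0455 = 2.27 mA, and I_E = (β+1)I_B = 2.32 mA.
V_CE = V_CC − I_C·R_C − I_E·R_E = 16 − 2.27×1.8 − 2.32×0.22 = 11.4 V.
V_CE = 11.4 V > 0.2 V confirms active-region operation.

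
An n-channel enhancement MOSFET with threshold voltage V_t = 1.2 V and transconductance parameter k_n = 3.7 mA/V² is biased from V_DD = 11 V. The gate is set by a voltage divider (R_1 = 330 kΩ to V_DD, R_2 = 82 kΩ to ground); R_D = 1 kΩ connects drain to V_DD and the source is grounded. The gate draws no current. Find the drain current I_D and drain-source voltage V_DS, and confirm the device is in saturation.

I_D ≈ 1.8 mA, V_DS ≈ 9.2 V

V_G = V_DD·R_2/(R_1+R_2) = 11×82/412 = 2.19 V. With the source grounded, V_GS = V_G = 2.19 V.
Assume saturation: I_D = (k_n/2)(V_GS − V_t)² = (3.7/2)×(2.19 − 1.2)² = 1.85×0.989² = 1.81 mA.
V_DS = V_DD − I_D·R_D = 11 − 1.81×1 = 9.19 V.
Saturation requires V_DS ≥ V_GS − V_t = 0.989 V; 9.19 ≥ 0.989 ✓.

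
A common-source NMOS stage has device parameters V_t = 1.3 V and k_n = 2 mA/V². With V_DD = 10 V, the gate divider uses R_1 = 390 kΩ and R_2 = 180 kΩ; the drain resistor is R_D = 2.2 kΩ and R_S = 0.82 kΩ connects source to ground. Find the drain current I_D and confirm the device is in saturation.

V_G = V_DD·R_2/(R_1+R_2) = 10×180/570 = 3.16 V.
Assume saturation: I_D = (k_n/2)(V_GS − V_t)² with V_GS = V_G − I_D·R_S = 3.16 − 0.82·I_D.
Substituting gives 0.672·I_D² − 4.05·I_D + 3.45 = 0, with roots I_D = 1.03 or 4.99 mA.
The root I_D = 4.99 mA gives V_GS = -0.934 V ≤ V_t, so take I_D = 1.03 mA.
Then V_GS = 2.31 V and V_DS = V_DD − I_D(R_D+R_S) = 10 − 1.03×3.02 = 6.89 V.
Saturation requires V_DS ≥ V_GS − V_t = 1.01 V; 6.89 ≥ 1.01 ✓.

I_D ≈ 1 mA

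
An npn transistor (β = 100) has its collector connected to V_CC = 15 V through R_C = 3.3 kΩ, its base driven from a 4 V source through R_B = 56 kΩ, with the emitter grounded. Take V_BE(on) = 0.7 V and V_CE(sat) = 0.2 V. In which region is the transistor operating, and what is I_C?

Assume active: I_B = (4 − 0.7)/56 = 0.0589 mA, giving I_C = β·I_B = 5.89 mA.
But then V_CE = 15 − 5.89×3.3 = -4.45 V < V_CE(sat) = 0.2 V — impossible in the active region.
So the transistor is saturated. With V_CE = 0.2 V, I_C = (V_CC − 0.2)/R_C = 14.8/3.3 = 4.48 mA.
Check: β·I_B = 5.89 mA > I_C = 4.48 mA, confirming saturation.

saturation; I_C ≈ 4.5 mA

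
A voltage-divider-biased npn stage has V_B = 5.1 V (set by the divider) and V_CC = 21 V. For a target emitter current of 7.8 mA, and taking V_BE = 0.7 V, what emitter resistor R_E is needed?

R_E ≈ 0.56 kΩ

V_E = V_B − V_BE = 5.1 − 0.7 = 4.4 V.
R_E = V_E / I_E = 4.4 / 7.8 = 0.564 kΩ.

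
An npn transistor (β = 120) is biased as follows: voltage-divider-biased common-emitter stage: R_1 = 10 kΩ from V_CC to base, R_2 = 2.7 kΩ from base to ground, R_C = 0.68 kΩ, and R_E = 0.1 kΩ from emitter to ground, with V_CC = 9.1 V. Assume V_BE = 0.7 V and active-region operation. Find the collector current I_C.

I_C ≈ 10 mA

Thevenize the base divider: V_Th = V_CC·R_2/(R_1+R_2) = 9.1×2.7/12.7 = 1.93 V, R_Th = R_1‖R_2 = 2.13 kΩ.
Base-emitter loop: V_Th = I_B·R_Th + V_BE + (β+1)I_B·R_E, so I_B = (1.93 − 0.7) / (2.13 + 121×0.1) = 0.0868 mA.
I_C = β·I_B = 120×0.0868 = 10.4 mA, and I_E = (β+1)I_B = 10.5 mA.
V_CE = V_CC − I_C·R_C − I_E·R_E = 9.1 − 10.4×0.68 − 10.5×0.1 = 0.968 V.
V_CE = 0.968 V > 0.2 V confirms active-region operation.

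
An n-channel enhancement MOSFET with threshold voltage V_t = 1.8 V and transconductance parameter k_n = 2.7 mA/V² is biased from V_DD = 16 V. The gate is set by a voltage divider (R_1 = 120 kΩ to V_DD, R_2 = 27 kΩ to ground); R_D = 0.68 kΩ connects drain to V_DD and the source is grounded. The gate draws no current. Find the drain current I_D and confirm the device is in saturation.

V_G = V_DD·R_2/(R_1+R_2) = 16×27/147 = 2.94 V. With the source grounded, V_GS = V_G = 2.94 V.
Assume saturation: I_D = (k_n/2)(V_GS − V_t)² = (2.7/2)×(2.94 − 1.8)² = 1.35×1.14² = 1.75 mA.
V_DS = V_DD − I_D·R_D = 16 − 1.75×0.68 = 14.8 V.
Saturation requires V_DS ≥ V_GS − V_t = 1.14 V; 14.8 ≥ 1.14 ✓.

I_D ≈ 1.8 mA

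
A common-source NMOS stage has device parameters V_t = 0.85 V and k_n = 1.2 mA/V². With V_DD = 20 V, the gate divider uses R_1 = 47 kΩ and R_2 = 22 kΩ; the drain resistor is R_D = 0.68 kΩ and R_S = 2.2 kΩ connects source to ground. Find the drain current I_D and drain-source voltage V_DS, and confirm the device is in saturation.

V_G = V_DD·R_2/(R_1+R_2) = 20×22/69 = 6.38 V.
Assume saturation: I_D = (k_n/2)(V_GS − V_t)² with V_GS = V_G − I_D·R_S = 6.38 − 2.2·I_D.
Substituting gives 2.9·I_D² − 15.6·I_D + 18.3 = 0, with roots I_D = 1.74 or 3.63 mA.
The root I_D = 3.63 mA gives V_GS = -1.61 V ≤ V_t, so take I_D = 1.74 mA.
Then V_GS = 2.55 V and V_DS = V_DD − I_D(R_D+R_S) = 20 − 1.74×2.88 = 15 V.
Saturation requires V_DS ≥ V_GS − V_t = 1.7 V; 15 ≥ 1.7 ✓.

I_D ≈ 1.7 mA, V_DS ≈ 15 V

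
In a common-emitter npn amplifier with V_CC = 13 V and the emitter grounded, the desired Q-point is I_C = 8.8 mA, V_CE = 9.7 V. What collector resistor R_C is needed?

R_C ≈ 0.38 kΩ

Collector loop: V_CC = I_C·R_C + V_CE.
R_C = (V_CC − V_CE)/I_C = (13 − 9.7)/8.8 = 0.375 kΩ.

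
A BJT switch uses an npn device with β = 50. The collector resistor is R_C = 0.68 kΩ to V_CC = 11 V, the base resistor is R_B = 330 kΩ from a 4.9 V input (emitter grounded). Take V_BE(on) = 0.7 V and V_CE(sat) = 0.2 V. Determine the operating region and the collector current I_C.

active; I_C ≈ 0.64 mA

Assume active. Base-emitter loop: I_B = (V_BB − V_BE)/R_B = (4.9 − 0.7)/330 = 0.0127 mA.
I_C = β·I_B = 50×0.0127 = 0.636 mA.
V_CE = V_CC − I_C·R_C = 11 − 0.636×0.68 = 10.6 V > V_CE(sat), so the active-region assumption holds.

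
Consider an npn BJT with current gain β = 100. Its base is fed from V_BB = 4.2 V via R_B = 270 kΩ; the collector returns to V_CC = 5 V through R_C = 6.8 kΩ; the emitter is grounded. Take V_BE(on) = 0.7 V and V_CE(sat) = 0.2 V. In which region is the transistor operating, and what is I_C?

saturation; I_C ≈ 0.71 mA

Assume active: I_B = (4.2 − 0.7)/270 = 0.013 mA, giving I_C = β·I_B = 1.3 mA.
But then V_CE = 5 − 1.3×6.8 = -3.81 V < V_CE(sat) = 0.2 V — impossible in the active region.
So the transistor is saturated. With V_CE = 0.2 V, I_C = (V_CC − 0.2)/R_C = 4.8/6.8 = 0.706 mA.
Check: β·I_B = 1.3 mA > I_C = 0.706 mA, confirming saturation.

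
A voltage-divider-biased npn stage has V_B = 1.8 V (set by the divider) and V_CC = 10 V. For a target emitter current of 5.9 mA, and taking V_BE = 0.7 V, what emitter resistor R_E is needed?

V_E = V_B − V_BE = 1.8 − 0.7 = 1.1 V.
R_E = V_E / I_E = 1.1 / 5.9 = 0.186 kΩ.

R_E ≈ 0.19 kΩ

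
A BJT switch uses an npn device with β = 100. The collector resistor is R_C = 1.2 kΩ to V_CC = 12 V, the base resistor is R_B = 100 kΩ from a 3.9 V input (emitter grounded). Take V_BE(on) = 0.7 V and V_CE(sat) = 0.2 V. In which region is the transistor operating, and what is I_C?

Assume active. Base-emitter loop: I_B = (V_BB − V_BE)/R_B = (3.9 − 0.7)/100 = 0.032 mA.
I_C = β·I_B = 100×0.032 = 3.2 mA.
V_CE = V_CC − I_C·R_C = 12 − 3.2×1.2 = 8.16 V > V_CE(sat), so the active-region assumption holds.

active; I_C ≈ 3.2 mA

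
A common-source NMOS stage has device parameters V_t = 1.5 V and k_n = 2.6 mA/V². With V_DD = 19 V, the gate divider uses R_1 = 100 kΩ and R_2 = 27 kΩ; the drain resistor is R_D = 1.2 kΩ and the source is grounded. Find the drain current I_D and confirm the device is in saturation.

I_D ≈ 8.4 mA

V_G = V_DD·R_2/(R_1+R_2) = 19×27/127 = 4.04 V. With the source grounded, V_GS = V_G = 4.04 V.
Assume saturation: I_D = (k_n/2)(V_GS − V_t)² = (2.6/2)×(4.04 − 1.5)² = 1.3×2.54² = 8.38 mA.
V_DS = V_DD − I_D·R_D = 19 − 8.38×1.2 = 8.94 V.
Saturation requires V_DS ≥ V_GS − V_t = 2.54 V; 8.94 ≥ 2.54 ✓.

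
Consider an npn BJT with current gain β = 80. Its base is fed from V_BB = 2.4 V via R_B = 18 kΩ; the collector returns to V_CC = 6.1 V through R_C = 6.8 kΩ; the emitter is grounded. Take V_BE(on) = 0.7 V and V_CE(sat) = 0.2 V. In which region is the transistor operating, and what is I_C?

Assume active: I_B = (2.4 − 0.7)/18 = 0.0944 mA, giving I_C = β·I_B = 7.56 mA.
But then V_CE = 6.1 − 7.56×6.8 = -45.3 V < V_CE(sat) = 0.2 V — impossible in the active region.
So the transistor is saturated. With V_CE = 0.2 V, I_C = (V_CC − 0.2)/R_C = 5.9/6.8 = 0.868 mA.
Check: β·I_B = 7.56 mA > I_C = 0.868 mA, confirming saturation.

saturation; I_C ≈ 0.87 mA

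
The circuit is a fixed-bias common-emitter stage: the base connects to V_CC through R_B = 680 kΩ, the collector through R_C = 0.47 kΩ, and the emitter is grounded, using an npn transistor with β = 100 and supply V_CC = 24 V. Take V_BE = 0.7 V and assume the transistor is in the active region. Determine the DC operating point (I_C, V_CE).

I_C ≈ 3.4 mA, V_CE ≈ 22 V

Base loop: V_CC = I_B·R_B + V_BE, so I_B = (24 − 0.7)/680 kΩ = 0.0343 mA.
In the active region I_C = β·I_B = 100 × 0.0343 = 3.43 mA.
Collector loop: V_CE = V_CC − I_C·R_C = 24 − 3.43×0.47 = 22.4 V.
Since V_CE = 22.4 V > V_CE(sat) ≈ 0.2 V, the transistor is in the active region as assumed.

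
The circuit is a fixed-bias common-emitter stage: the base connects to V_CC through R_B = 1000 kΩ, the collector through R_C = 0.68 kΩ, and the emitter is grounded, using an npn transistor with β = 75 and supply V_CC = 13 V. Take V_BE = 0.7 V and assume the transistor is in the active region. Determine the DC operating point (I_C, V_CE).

I_C ≈ 0.92 mA, V_CE ≈ 12 V

Base loop: V_CC = I_B·R_B + V_BE, so I_B = (13 − 0.7)/1000 kΩ = 0.0123 mA.
In the active region I_C = β·I_B = 75 × 0.0123 = 0.922 mA.
Collector loop: V_CE = V_CC − I_C·R_C = 13 − 0.922×0.68 = 12.4 V.
Since V_CE = 12.4 V > V_CE(sat) ≈ 0.2 V, the transistor is in the active region as assumed.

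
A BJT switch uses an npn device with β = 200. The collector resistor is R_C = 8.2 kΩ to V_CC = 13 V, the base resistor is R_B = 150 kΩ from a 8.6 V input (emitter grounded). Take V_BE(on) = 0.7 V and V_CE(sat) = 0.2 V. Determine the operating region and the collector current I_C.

saturation; I_C ≈ 1.6 mA

Assume active: I_B = (8.6 − 0.7)/150 = 0.0527 mA, giving I_C = β·I_B = 10.5 mA.
But then V_CE = 13 − 10.5×8.2 = -73.4 V < V_CE(sat) = 0.2 V — impossible in the active region.
So the transistor is saturated. With V_CE = 0.2 V, I_C = (V_CC − 0.2)/R_C = 12.8/8.2 = 1.56 mA.
Check: β·I_B = 10.5 mA > I_C = 1.56 mA, confirming saturation.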